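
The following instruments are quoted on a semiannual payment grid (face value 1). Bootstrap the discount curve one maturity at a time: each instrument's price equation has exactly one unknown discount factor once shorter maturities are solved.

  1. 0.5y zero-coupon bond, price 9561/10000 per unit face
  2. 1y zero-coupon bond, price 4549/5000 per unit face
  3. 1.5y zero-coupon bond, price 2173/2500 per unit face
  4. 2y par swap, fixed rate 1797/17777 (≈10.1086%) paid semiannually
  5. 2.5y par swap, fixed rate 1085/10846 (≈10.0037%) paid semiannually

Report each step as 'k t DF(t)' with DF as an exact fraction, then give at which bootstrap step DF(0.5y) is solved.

1 1/2 9561/10000
2 1 4549/5000
3 3/2 2173/2500
4 2 8203/10000
5 5/2 783/1000
DF(0.5y) is solved at step 1

step 1 [0.5y] zero: DF = P = 9561/10000 ≈ 0.956100
step 2 [1y] zero: DF = P = 4549/5000 ≈ 0.909800
step 3 [1.5y] zero: DF = P = 2173/2500 ≈ 0.869200
step 4 [2y] swap r/2=1797/35554: DF=(1 − 1797/35554·(0.956100+0.909800+0.869200))/(1+1797/35554) = 8203/10000 ≈ 0.820300
step 5 [2.5y] swap r/2=1085/21692: DF=(1 − 1085/21692·(0.956100+0.909800+0.869200+0.820300))/(1+1085/21692) = 783/1000 ≈ 0.783000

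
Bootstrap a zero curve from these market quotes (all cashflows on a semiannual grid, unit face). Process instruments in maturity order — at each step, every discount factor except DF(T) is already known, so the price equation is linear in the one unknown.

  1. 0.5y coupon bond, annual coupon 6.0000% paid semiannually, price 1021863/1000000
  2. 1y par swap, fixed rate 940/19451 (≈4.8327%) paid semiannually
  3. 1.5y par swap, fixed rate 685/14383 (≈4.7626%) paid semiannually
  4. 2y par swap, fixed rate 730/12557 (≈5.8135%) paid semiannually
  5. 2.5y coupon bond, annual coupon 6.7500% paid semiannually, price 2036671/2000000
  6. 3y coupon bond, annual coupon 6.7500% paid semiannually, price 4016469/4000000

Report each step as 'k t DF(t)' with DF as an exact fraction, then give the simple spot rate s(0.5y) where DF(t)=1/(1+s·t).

step 1 [0.5y] bond c/2=3/100: DF=(1021863/1000000 − 3/100·(0))/(1+3/100) = 9921/10000 ≈ 0.992100
step 2 [1y] swap r/2=470/19451: DF=(1 − 470/19451·(0.992100))/(1+470/19451) = 953/1000 ≈ 0.953000
step 3 [1.5y] swap r/2=685/28766: DF=(1 − 685/28766·(0.992100+0.953000))/(1+685/28766) = 1863/2000 ≈ 0.931500
step 4 [2y] swap r/2=365/12557: DF=(1 − 365/12557·(0.992100+0.953000+0.931500))/(1+365/12557) = 1781/2000 ≈ 0.890500
step 5 [2.5y] bond c/2=27/800: DF=(2036671/2000000 − 27/800·(0.992100+0.953000+0.931500+0.890500))/(1+27/800) = 8621/10000 ≈ 0.862100
step 6 [3y] bond c/2=27/800: DF=(4016469/4000000 − 27/800·(0.992100+0.953000+0.931500+0.890500+0.862100))/(1+27/800) = 4101/5000 ≈ 0.820200

1 1/2 9921/10000
2 1 953/1000
3 3/2 1863/2000
4 2 1781/2000
5 5/2 8621/10000
6 3 4101/5000
s(0.5y) = (1/(9921/10000) − 1)/(1/2) = 158/9921 ≈ 1.5926%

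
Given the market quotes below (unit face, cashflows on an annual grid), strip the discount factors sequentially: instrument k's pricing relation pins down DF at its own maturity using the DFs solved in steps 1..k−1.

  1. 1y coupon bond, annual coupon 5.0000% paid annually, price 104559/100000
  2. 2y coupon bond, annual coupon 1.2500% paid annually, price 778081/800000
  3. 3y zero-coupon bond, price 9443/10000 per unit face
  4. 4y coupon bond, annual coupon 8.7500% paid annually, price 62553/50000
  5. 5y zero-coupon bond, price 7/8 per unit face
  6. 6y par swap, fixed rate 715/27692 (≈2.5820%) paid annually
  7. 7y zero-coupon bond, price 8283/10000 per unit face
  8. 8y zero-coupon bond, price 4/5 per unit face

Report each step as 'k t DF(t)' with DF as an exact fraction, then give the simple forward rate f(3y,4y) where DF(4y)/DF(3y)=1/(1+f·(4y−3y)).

1 1 4979/5000
2 2 9483/10000
3 3 9443/10000
4 4 459/500
5 5 7/8
6 6 857/1000
7 7 8283/10000
8 8 4/5
f(3y,4y) = ((9443/10000)/(459/500) − 1)/(1) = 263/9180 ≈ 2.8649%

step 1 [1y] bond c/1=1/20: DF=(104559/100000 − 1/20·(0))/(1+1/20) = 4979/5000 ≈ 0.995800
step 2 [2y] bond c/1=1/80: DF=(778081/800000 − 1/80·(0.995800))/(1+1/80) = 9483/10000 ≈ 0.948300
step 3 [3y] zero: DF = P = 9443/10000 ≈ 0.944300
step 4 [4y] bond c/1=7/80: DF=(62553/50000 − 7/80·(0.995800+0.948300+0.944300))/(1+7/80) = 459/500 ≈ 0.918000
step 5 [5y] zero: DF = P = 7/8 ≈ 0.875000
step 6 [6y] swap r/1=715/27692: DF=(1 − 715/27692·(0.995800+0.948300+0.944300+0.918000+0.875000))/(1+715/27692) = 857/1000 ≈ 0.857000
step 7 [7y] zero: DF = P = 8283/10000 ≈ 0.828300
step 8 [8y] zero: DF = P = 4/5 ≈ 0.800000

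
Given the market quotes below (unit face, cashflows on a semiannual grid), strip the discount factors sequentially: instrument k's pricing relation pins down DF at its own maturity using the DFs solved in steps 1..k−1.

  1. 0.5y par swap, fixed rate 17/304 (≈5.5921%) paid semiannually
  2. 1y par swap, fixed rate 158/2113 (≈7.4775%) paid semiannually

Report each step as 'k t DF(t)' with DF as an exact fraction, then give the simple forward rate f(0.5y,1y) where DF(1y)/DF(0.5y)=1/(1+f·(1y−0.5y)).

1 1/2 608/625
2 1 9289/10000
f(0.5y,1y) = ((608/625)/(9289/10000) − 1)/(1/2) = 878/9289 ≈ 9.4520%

step 1 [0.5y] swap r/2=17/608: DF=(1 − 17/608·(0))/(1+17/608) = 608/625 ≈ 0.972800
step 2 [1y] swap r/2=79/2113: DF=(1 − 79/2113·(0.972800))/(1+79/2113) = 9289/10000 ≈ 0.928900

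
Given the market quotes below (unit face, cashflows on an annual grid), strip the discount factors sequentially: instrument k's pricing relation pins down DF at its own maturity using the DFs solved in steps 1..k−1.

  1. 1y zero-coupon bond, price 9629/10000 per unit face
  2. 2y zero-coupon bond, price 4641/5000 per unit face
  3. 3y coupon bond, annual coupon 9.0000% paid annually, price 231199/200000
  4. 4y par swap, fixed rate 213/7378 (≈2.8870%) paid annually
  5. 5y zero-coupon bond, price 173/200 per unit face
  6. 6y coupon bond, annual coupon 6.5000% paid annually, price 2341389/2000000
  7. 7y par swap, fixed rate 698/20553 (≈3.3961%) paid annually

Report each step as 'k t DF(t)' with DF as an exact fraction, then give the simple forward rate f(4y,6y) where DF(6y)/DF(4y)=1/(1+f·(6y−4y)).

1 1 9629/10000
2 2 4641/5000
3 3 2261/2500
4 4 1787/2000
5 5 173/200
6 6 8213/10000
7 7 3953/5000
f(4y,6y) = ((1787/2000)/(8213/10000) − 1)/(2) = 361/8213 ≈ 4.3955%

step 1 [1y] zero: DF = P = 9629/10000 ≈ 0.962900
step 2 [2y] zero: DF = P = 4641/5000 ≈ 0.928200
step 3 [3y] bond c/1=9/100: DF=(231199/200000 − 9/100·(0.962900+0.928200))/(1+9/100) = 2261/2500 ≈ 0.904400
step 4 [4y] swap r/1=213/7378: DF=(1 − 213/7378·(0.962900+0.928200+0.904400))/(1+213/7378) = 1787/2000 ≈ 0.893500
step 5 [5y] zero: DF = P = 173/200 ≈ 0.865000
step 6 [6y] bond c/1=13/200: DF=(2341389/2000000 − 13/200·(0.962900+0.928200+0.904400+0.893500+0.865000))/(1+13/200) = 8213/10000 ≈ 0.821300
step 7 [7y] swap r/1=698/20553: DF=(1 − 698/20553·(0.962900+0.928200+0.904400+0.893500+0.865000+0.821300))/(1+698/20553) = 3953/5000 ≈ 0.790600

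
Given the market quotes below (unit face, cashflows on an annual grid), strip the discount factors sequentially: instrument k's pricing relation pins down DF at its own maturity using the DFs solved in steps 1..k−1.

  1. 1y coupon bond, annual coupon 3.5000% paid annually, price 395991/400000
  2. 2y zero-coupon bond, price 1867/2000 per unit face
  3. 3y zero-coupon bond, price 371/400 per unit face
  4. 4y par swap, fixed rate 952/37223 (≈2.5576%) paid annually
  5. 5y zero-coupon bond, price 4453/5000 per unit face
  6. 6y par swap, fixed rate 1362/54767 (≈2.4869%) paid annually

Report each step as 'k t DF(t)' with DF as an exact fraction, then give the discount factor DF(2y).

1 1 1913/2000
2 2 1867/2000
3 3 371/400
4 4 1131/1250
5 5 4453/5000
6 6 4319/5000
DF(2y) = 1867/2000 ≈ 0.933500

step 1 [1y] bond c/1=7/200: DF=(395991/400000 − 7/200·(0))/(1+7/200) = 1913/2000 ≈ 0.956500
step 2 [2y] zero: DF = P = 1867/2000 ≈ 0.933500
step 3 [3y] zero: DF = P = 371/400 ≈ 0.927500
step 4 [4y] swap r/1=952/37223: DF=(1 − 952/37223·(0.956500+0.933500+0.927500))/(1+952/37223) = 1131/1250 ≈ 0.904800
step 5 [5y] zero: DF = P = 4453/5000 ≈ 0.890600
step 6 [6y] swap r/1=1362/54767: DF=(1 − 1362/54767·(0.956500+0.933500+0.927500+0.904800+0.890600))/(1+1362/54767) = 4319/5000 ≈ 0.863800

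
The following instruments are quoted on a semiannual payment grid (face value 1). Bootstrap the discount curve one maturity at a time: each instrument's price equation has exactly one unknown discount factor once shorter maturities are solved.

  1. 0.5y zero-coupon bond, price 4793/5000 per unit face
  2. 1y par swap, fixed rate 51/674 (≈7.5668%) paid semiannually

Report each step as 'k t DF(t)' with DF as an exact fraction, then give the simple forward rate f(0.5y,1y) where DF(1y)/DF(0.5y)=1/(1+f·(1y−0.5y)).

1 1/2 4793/5000
2 1 4643/5000
f(0.5y,1y) = ((4793/5000)/(4643/5000) − 1)/(1/2) = 300/4643 ≈ 6.4613%

step 1 [0.5y] zero: DF = P = 4793/5000 ≈ 0.958600
step 2 [1y] swap r/2=51/1348: DF=(1 − 51/1348·(0.958600))/(1+51/1348) = 4643/5000 ≈ 0.928600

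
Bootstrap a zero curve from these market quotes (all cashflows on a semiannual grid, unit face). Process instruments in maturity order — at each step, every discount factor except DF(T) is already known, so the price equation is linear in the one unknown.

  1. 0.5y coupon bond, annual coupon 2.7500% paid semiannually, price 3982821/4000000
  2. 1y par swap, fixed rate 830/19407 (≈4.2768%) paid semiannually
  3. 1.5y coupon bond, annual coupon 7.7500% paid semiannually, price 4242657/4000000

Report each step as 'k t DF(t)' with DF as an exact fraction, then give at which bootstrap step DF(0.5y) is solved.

1 1/2 4911/5000
2 1 1917/2000
3 3/2 9487/10000
DF(0.5y) is solved at step 1

step 1 [0.5y] bond c/2=11/800: DF=(3982821/4000000 − 11/800·(0))/(1+11/800) = 4911/5000 ≈ 0.982200
step 2 [1y] swap r/2=415/19407: DF=(1 − 415/19407·(0.982200))/(1+415/19407) = 1917/2000 ≈ 0.958500
step 3 [1.5y] bond c/2=31/800: DF=(4242657/4000000 − 31/800·(0.982200+0.958500))/(1+31/800) = 9487/10000 ≈ 0.948700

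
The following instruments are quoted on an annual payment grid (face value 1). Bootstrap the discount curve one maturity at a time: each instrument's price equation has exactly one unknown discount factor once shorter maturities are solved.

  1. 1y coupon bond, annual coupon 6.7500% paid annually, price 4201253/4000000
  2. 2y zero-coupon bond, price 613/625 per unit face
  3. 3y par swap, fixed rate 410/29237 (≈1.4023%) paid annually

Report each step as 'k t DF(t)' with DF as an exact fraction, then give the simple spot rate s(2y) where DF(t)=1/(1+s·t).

step 1 [1y] bond c/1=27/400: DF=(4201253/4000000 − 27/400·(0))/(1+27/400) = 9839/10000 ≈ 0.983900
step 2 [2y] zero: DF = P = 613/625 ≈ 0.980800
step 3 [3y] swap r/1=410/29237: DF=(1 − 410/29237·(0.983900+0.980800))/(1+410/29237) = 959/1000 ≈ 0.959000

1 1 9839/10000
2 2 613/625
3 3 959/1000
s(2y) = (1/(613/625) − 1)/(2) = 6/613 ≈ 0.9788%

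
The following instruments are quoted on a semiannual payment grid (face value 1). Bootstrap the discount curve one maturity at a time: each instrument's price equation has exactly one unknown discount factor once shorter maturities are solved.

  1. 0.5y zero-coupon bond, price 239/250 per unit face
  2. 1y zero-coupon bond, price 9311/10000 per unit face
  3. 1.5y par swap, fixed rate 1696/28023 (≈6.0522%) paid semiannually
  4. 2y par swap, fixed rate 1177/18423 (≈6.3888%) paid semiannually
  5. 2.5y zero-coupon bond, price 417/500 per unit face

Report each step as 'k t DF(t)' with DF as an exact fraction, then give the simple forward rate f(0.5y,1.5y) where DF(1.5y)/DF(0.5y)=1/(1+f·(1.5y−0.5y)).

step 1 [0.5y] zero: DF = P = 239/250 ≈ 0.956000
step 2 [1y] zero: DF = P = 9311/10000 ≈ 0.931100
step 3 [1.5y] swap r/2=848/28023: DF=(1 − 848/28023·(0.956000+0.931100))/(1+848/28023) = 572/625 ≈ 0.915200
step 4 [2y] swap r/2=1177/36846: DF=(1 − 1177/36846·(0.956000+0.931100+0.915200))/(1+1177/36846) = 8823/10000 ≈ 0.882300
step 5 [2.5y] zero: DF = P = 417/500 ≈ 0.834000

1 1/2 239/250
2 1 9311/10000
3 3/2 572/625
4 2 8823/10000
5 5/2 417/500
f(0.5y,1.5y) = ((239/250)/(572/625) − 1)/(1) = 51/1144 ≈ 4.4580%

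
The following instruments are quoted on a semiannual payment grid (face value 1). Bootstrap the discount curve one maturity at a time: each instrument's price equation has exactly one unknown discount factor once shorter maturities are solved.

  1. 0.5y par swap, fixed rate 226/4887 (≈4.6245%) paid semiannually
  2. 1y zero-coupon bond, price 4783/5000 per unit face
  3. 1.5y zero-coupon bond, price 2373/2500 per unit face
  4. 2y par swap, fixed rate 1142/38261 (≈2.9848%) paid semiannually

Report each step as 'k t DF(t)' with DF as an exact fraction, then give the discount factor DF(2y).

step 1 [0.5y] swap r/2=113/4887: DF=(1 − 113/4887·(0))/(1+113/4887) = 4887/5000 ≈ 0.977400
step 2 [1y] zero: DF = P = 4783/5000 ≈ 0.956600
step 3 [1.5y] zero: DF = P = 2373/2500 ≈ 0.949200
step 4 [2y] swap r/2=571/38261: DF=(1 − 571/38261·(0.977400+0.956600+0.949200))/(1+571/38261) = 9429/10000 ≈ 0.942900

1 1/2 4887/5000
2 1 4783/5000
3 3/2 2373/2500
4 2 9429/10000
DF(2y) = 9429/10000 ≈ 0.942900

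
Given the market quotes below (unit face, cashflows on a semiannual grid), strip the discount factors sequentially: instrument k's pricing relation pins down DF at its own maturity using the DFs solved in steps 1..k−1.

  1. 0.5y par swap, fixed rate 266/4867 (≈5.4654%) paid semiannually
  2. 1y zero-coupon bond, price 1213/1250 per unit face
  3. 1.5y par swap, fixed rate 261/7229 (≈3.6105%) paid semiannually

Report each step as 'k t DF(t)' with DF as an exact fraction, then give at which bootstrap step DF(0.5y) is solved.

1 1/2 4867/5000
2 1 1213/1250
3 3/2 4739/5000
DF(0.5y) is solved at step 1

step 1 [0.5y] swap r/2=133/4867: DF=(1 − 133/4867·(0))/(1+133/4867) = 4867/5000 ≈ 0.973400
step 2 [1y] zero: DF = P = 1213/1250 ≈ 0.970400
step 3 [1.5y] swap r/2=261/14458: DF=(1 − 261/14458·(0.973400+0.970400))/(1+261/14458) = 4739/5000 ≈ 0.947800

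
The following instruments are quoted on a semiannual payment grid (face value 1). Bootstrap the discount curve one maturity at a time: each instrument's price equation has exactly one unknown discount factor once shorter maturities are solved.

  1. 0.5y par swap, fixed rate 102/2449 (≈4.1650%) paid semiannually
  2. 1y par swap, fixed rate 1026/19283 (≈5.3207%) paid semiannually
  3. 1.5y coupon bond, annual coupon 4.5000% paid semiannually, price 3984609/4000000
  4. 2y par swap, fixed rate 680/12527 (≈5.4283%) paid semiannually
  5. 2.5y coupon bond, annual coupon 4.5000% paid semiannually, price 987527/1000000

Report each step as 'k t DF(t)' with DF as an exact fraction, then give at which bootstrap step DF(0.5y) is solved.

1 1/2 2449/2500
2 1 9487/10000
3 3/2 4659/5000
4 2 449/500
5 5/2 8831/10000
DF(0.5y) is solved at step 1

step 1 [0.5y] swap r/2=51/2449: DF=(1 − 51/2449·(0))/(1+51/2449) = 2449/2500 ≈ 0.979600
step 2 [1y] swap r/2=513/19283: DF=(1 − 513/19283·(0.979600))/(1+513/19283) = 9487/10000 ≈ 0.948700
step 3 [1.5y] bond c/2=9/400: DF=(3984609/4000000 − 9/400·(0.979600+0.948700))/(1+9/400) = 4659/5000 ≈ 0.931800
step 4 [2y] swap r/2=340/12527: DF=(1 − 340/12527·(0.979600+0.948700+0.931800))/(1+340/12527) = 449/500 ≈ 0.898000
step 5 [2.5y] bond c/2=9/400: DF=(987527/1000000 − 9/400·(0.979600+0.948700+0.931800+0.898000))/(1+9/400) = 8831/10000 ≈ 0.883100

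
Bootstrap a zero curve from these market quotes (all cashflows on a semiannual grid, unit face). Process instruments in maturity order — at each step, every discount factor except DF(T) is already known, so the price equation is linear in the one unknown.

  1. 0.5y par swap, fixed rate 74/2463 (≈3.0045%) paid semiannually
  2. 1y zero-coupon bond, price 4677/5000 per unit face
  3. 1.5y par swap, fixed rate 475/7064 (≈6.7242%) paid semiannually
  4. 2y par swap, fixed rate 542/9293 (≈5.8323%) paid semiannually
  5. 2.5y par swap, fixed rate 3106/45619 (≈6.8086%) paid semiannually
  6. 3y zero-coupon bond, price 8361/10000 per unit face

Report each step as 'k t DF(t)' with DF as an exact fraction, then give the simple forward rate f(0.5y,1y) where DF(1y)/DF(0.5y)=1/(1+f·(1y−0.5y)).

1 1/2 2463/2500
2 1 4677/5000
3 3/2 181/200
4 2 2229/2500
5 5/2 8447/10000
6 3 8361/10000
f(0.5y,1y) = ((2463/2500)/(4677/5000) − 1)/(1/2) = 166/1559 ≈ 10.6479%

step 1 [0.5y] swap r/2=37/2463: DF=(1 − 37/2463·(0))/(1+37/2463) = 2463/2500 ≈ 0.985200
step 2 [1y] zero: DF = P = 4677/5000 ≈ 0.935400
step 3 [1.5y] swap r/2=475/14128: DF=(1 − 475/14128·(0.985200+0.935400))/(1+475/14128) = 181/200 ≈ 0.905000
step 4 [2y] swap r/2=271/9293: DF=(1 − 271/9293·(0.985200+0.935400+0.905000))/(1+271/9293) = 2229/2500 ≈ 0.891600
step 5 [2.5y] swap r/2=1553/45619: DF=(1 − 1553/45619·(0.985200+0.935400+0.905000+0.891600))/(1+1553/45619) = 8447/10000 ≈ 0.844700
step 6 [3y] zero: DF = P = 8361/10000 ≈ 0.836100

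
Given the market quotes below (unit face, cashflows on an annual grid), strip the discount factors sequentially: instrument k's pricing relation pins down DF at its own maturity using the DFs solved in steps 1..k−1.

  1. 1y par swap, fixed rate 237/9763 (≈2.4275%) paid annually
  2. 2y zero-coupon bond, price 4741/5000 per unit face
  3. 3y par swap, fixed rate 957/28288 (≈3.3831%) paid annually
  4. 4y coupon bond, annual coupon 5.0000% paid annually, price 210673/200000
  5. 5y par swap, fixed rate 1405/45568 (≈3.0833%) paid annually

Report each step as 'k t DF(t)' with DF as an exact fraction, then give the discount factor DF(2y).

1 1 9763/10000
2 2 4741/5000
3 3 9043/10000
4 4 1737/2000
5 5 1719/2000
DF(2y) = 4741/5000 ≈ 0.948200

step 1 [1y] swap r/1=237/9763: DF=(1 − 237/9763·(0))/(1+237/9763) = 9763/10000 ≈ 0.976300
step 2 [2y] zero: DF = P = 4741/5000 ≈ 0.948200
step 3 [3y] swap r/1=957/28288: DF=(1 − 957/28288·(0.976300+0.948200))/(1+957/28288) = 9043/10000 ≈ 0.904300
step 4 [4y] bond c/1=1/20: DF=(210673/200000 − 1/20·(0.976300+0.948200+0.904300))/(1+1/20) = 1737/2000 ≈ 0.868500
step 5 [5y] swap r/1=1405/45568: DF=(1 − 1405/45568·(0.976300+0.948200+0.904300+0.868500))/(1+1405/45568) = 1719/2000 ≈ 0.859500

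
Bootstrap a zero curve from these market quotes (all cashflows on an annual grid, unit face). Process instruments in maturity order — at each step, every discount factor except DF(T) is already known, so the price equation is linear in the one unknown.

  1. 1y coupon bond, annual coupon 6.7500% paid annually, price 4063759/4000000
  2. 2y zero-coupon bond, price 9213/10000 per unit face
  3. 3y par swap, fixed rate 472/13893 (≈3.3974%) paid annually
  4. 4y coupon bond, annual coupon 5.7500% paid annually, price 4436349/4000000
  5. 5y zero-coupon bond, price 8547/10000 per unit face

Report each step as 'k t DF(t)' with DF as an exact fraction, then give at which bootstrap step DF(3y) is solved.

step 1 [1y] bond c/1=27/400: DF=(4063759/4000000 − 27/400·(0))/(1+27/400) = 9517/10000 ≈ 0.951700
step 2 [2y] zero: DF = P = 9213/10000 ≈ 0.921300
step 3 [3y] swap r/1=472/13893: DF=(1 − 472/13893·(0.951700+0.921300))/(1+472/13893) = 566/625 ≈ 0.905600
step 4 [4y] bond c/1=23/400: DF=(4436349/4000000 − 23/400·(0.951700+0.921300+0.905600))/(1+23/400) = 8977/10000 ≈ 0.897700
step 5 [5y] zero: DF = P = 8547/10000 ≈ 0.854700

1 1 9517/10000
2 2 9213/10000
3 3 566/625
4 4 8977/10000
5 5 8547/10000
DF(3y) is solved at step 3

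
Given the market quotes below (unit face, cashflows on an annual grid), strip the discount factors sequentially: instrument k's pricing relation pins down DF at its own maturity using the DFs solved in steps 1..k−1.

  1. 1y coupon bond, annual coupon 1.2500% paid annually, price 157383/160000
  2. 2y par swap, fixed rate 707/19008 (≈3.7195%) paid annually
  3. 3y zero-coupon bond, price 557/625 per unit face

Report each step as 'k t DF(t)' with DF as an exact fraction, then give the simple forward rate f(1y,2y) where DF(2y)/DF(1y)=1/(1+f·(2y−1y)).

step 1 [1y] bond c/1=1/80: DF=(157383/160000 − 1/80·(0))/(1+1/80) = 1943/2000 ≈ 0.971500
step 2 [2y] swap r/1=707/19008: DF=(1 − 707/19008·(0.971500))/(1+707/19008) = 9293/10000 ≈ 0.929300
step 3 [3y] zero: DF = P = 557/625 ≈ 0.891200

1 1 1943/2000
2 2 9293/10000
3 3 557/625
f(1y,2y) = ((1943/2000)/(9293/10000) − 1)/(1) = 422/9293 ≈ 4.5411%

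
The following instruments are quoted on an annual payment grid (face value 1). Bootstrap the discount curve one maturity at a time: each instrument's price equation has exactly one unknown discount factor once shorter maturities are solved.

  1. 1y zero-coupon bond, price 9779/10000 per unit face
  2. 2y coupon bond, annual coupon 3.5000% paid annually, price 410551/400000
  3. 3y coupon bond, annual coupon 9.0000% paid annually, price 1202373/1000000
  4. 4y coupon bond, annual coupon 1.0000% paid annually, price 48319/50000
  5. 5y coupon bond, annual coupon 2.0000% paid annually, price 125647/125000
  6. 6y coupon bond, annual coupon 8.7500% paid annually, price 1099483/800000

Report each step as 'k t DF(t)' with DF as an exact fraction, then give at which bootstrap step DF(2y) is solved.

step 1 [1y] zero: DF = P = 9779/10000 ≈ 0.977900
step 2 [2y] bond c/1=7/200: DF=(410551/400000 − 7/200·(0.977900))/(1+7/200) = 4793/5000 ≈ 0.958600
step 3 [3y] bond c/1=9/100: DF=(1202373/1000000 − 9/100·(0.977900+0.958600))/(1+9/100) = 1179/1250 ≈ 0.943200
step 4 [4y] bond c/1=1/100: DF=(48319/50000 − 1/100·(0.977900+0.958600+0.943200))/(1+1/100) = 9283/10000 ≈ 0.928300
step 5 [5y] bond c/1=1/50: DF=(125647/125000 − 1/50·(0.977900+0.958600+0.943200+0.928300))/(1+1/50) = 2277/2500 ≈ 0.910800
step 6 [6y] bond c/1=7/80: DF=(1099483/800000 − 7/80·(0.977900+0.958600+0.943200+0.928300+0.910800))/(1+7/80) = 8841/10000 ≈ 0.884100

1 1 9779/10000
2 2 4793/5000
3 3 1179/1250
4 4 9283/10000
5 5 2277/2500
6 6 8841/10000
DF(2y) is solved at step 2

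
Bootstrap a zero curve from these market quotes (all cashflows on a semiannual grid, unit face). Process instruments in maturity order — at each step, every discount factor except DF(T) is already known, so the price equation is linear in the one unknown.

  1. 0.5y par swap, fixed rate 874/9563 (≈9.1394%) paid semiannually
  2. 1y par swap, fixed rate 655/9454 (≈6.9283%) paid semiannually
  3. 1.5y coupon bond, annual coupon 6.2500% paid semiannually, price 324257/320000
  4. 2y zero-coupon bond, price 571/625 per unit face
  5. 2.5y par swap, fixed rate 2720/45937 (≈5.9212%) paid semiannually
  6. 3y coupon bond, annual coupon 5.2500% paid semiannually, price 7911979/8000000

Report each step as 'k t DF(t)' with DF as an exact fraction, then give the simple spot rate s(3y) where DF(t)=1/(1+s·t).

step 1 [0.5y] swap r/2=437/9563: DF=(1 − 437/9563·(0))/(1+437/9563) = 9563/10000 ≈ 0.956300
step 2 [1y] swap r/2=655/18908: DF=(1 − 655/18908·(0.956300))/(1+655/18908) = 1869/2000 ≈ 0.934500
step 3 [1.5y] bond c/2=1/32: DF=(324257/320000 − 1/32·(0.956300+0.934500))/(1+1/32) = 9253/10000 ≈ 0.925300
step 4 [2y] zero: DF = P = 571/625 ≈ 0.913600
step 5 [2.5y] swap r/2=1360/45937: DF=(1 − 1360/45937·(0.956300+0.934500+0.925300+0.913600))/(1+1360/45937) = 108/125 ≈ 0.864000
step 6 [3y] bond c/2=21/800: DF=(7911979/8000000 − 21/800·(0.956300+0.934500+0.925300+0.913600+0.864000))/(1+21/800) = 4231/5000 ≈ 0.846200

1 1/2 9563/10000
2 1 1869/2000
3 3/2 9253/10000
4 2 571/625
5 5/2 108/125
6 3 4231/5000
s(3y) = (1/(4231/5000) − 1)/(3) = 769/12693 ≈ 6.0585%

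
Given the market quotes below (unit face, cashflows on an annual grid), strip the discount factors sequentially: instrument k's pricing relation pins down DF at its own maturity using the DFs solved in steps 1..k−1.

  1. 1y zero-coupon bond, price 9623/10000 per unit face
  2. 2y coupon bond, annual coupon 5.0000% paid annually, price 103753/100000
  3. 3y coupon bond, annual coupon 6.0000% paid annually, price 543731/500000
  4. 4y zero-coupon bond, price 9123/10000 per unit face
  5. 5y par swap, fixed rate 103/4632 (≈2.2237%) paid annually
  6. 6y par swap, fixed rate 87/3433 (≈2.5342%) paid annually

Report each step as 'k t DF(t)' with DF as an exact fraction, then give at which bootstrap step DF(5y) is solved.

step 1 [1y] zero: DF = P = 9623/10000 ≈ 0.962300
step 2 [2y] bond c/1=1/20: DF=(103753/100000 − 1/20·(0.962300))/(1+1/20) = 9423/10000 ≈ 0.942300
step 3 [3y] bond c/1=3/50: DF=(543731/500000 − 3/50·(0.962300+0.942300))/(1+3/50) = 9181/10000 ≈ 0.918100
step 4 [4y] zero: DF = P = 9123/10000 ≈ 0.912300
step 5 [5y] swap r/1=103/4632: DF=(1 − 103/4632·(0.962300+0.942300+0.918100+0.912300))/(1+103/4632) = 897/1000 ≈ 0.897000
step 6 [6y] swap r/1=87/3433: DF=(1 − 87/3433·(0.962300+0.942300+0.918100+0.912300+0.897000))/(1+87/3433) = 538/625 ≈ 0.860800

1 1 9623/10000
2 2 9423/10000
3 3 9181/10000
4 4 9123/10000
5 5 897/1000
6 6 538/625
DF(5y) is solved at step 5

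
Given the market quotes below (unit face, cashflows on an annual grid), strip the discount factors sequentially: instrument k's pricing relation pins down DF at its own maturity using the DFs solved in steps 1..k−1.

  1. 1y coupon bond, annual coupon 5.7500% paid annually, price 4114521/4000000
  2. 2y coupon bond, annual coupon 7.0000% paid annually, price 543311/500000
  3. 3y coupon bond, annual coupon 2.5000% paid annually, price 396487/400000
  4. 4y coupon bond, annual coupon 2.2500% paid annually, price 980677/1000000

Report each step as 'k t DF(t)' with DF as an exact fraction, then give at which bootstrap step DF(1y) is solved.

step 1 [1y] bond c/1=23/400: DF=(4114521/4000000 − 23/400·(0))/(1+23/400) = 9727/10000 ≈ 0.972700
step 2 [2y] bond c/1=7/100: DF=(543311/500000 − 7/100·(0.972700))/(1+7/100) = 9519/10000 ≈ 0.951900
step 3 [3y] bond c/1=1/40: DF=(396487/400000 − 1/40·(0.972700+0.951900))/(1+1/40) = 9201/10000 ≈ 0.920100
step 4 [4y] bond c/1=9/400: DF=(980677/1000000 − 9/400·(0.972700+0.951900+0.920100))/(1+9/400) = 1793/2000 ≈ 0.896500

1 1 9727/10000
2 2 9519/10000
3 3 9201/10000
4 4 1793/2000
DF(1y) is solved at step 1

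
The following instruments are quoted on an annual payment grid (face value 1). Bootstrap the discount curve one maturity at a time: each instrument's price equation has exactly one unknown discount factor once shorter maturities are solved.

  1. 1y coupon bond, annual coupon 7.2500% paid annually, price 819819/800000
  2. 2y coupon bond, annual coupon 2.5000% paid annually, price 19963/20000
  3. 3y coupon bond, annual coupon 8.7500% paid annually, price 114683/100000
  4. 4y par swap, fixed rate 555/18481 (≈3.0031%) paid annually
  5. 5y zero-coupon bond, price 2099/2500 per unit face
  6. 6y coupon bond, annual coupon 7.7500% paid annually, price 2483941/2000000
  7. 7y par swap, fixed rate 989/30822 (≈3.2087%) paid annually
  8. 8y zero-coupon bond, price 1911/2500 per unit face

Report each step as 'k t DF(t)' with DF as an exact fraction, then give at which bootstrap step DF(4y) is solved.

step 1 [1y] bond c/1=29/400: DF=(819819/800000 − 29/400·(0))/(1+29/400) = 1911/2000 ≈ 0.955500
step 2 [2y] bond c/1=1/40: DF=(19963/20000 − 1/40·(0.955500))/(1+1/40) = 1901/2000 ≈ 0.950500
step 3 [3y] bond c/1=7/80: DF=(114683/100000 − 7/80·(0.955500+0.950500))/(1+7/80) = 2253/2500 ≈ 0.901200
step 4 [4y] swap r/1=555/18481: DF=(1 − 555/18481·(0.955500+0.950500+0.901200))/(1+555/18481) = 889/1000 ≈ 0.889000
step 5 [5y] zero: DF = P = 2099/2500 ≈ 0.839600
step 6 [6y] bond c/1=31/400: DF=(2483941/2000000 − 31/400·(0.955500+0.950500+0.901200+0.889000+0.839600))/(1+31/400) = 1033/1250 ≈ 0.826400
step 7 [7y] swap r/1=989/30822: DF=(1 − 989/30822·(0.955500+0.950500+0.901200+0.889000+0.839600+0.826400))/(1+989/30822) = 4011/5000 ≈ 0.802200
step 8 [8y] zero: DF = P = 1911/2500 ≈ 0.764400

1 1 1911/2000
2 2 1901/2000
3 3 2253/2500
4 4 889/1000
5 5 2099/2500
6 6 1033/1250
7 7 4011/5000
8 8 1911/2500
DF(4y) is solved at step 4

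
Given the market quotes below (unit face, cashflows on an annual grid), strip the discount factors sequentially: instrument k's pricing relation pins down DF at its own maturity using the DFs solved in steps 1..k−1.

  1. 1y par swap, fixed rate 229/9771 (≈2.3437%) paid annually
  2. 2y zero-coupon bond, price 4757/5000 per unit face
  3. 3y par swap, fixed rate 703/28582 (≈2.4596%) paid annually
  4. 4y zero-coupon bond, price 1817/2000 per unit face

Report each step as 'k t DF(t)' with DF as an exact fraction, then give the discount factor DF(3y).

step 1 [1y] swap r/1=229/9771: DF=(1 − 229/9771·(0))/(1+229/9771) = 9771/10000 ≈ 0.977100
step 2 [2y] zero: DF = P = 4757/5000 ≈ 0.951400
step 3 [3y] swap r/1=703/28582: DF=(1 − 703/28582·(0.977100+0.951400))/(1+703/28582) = 9297/10000 ≈ 0.929700
step 4 [4y] zero: DF = P = 1817/2000 ≈ 0.908500

1 1 9771/10000
2 2 4757/5000
3 3 9297/10000
4 4 1817/2000
DF(3y) = 9297/10000 ≈ 0.929700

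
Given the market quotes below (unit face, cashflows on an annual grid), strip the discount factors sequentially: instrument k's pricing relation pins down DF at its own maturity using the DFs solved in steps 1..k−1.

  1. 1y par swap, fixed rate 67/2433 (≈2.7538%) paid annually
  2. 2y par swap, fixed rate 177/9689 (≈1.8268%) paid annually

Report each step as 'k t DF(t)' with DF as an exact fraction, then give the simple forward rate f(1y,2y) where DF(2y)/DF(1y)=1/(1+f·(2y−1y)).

1 1 2433/2500
2 2 4823/5000
f(1y,2y) = ((2433/2500)/(4823/5000) − 1)/(1) = 43/4823 ≈ 0.8916%

step 1 [1y] swap r/1=67/2433: DF=(1 − 67/2433·(0))/(1+67/2433) = 2433/2500 ≈ 0.973200
step 2 [2y] swap r/1=177/9689: DF=(1 − 177/9689·(0.973200))/(1+177/9689) = 4823/5000 ≈ 0.964600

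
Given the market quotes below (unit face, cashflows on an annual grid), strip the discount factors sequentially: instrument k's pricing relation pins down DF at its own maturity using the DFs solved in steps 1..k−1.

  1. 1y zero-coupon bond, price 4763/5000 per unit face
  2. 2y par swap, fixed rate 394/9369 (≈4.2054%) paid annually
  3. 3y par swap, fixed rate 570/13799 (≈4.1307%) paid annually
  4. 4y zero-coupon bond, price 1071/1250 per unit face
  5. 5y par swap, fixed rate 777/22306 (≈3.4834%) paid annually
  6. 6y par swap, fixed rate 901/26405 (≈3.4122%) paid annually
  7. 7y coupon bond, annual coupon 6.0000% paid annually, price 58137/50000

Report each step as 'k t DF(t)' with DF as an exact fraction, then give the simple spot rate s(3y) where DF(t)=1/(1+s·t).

step 1 [1y] zero: DF = P = 4763/5000 ≈ 0.952600
step 2 [2y] swap r/1=394/9369: DF=(1 − 394/9369·(0.952600))/(1+394/9369) = 2303/2500 ≈ 0.921200
step 3 [3y] swap r/1=570/13799: DF=(1 − 570/13799·(0.952600+0.921200))/(1+570/13799) = 443/500 ≈ 0.886000
step 4 [4y] zero: DF = P = 1071/1250 ≈ 0.856800
step 5 [5y] swap r/1=777/22306: DF=(1 − 777/22306·(0.952600+0.921200+0.886000+0.856800))/(1+777/22306) = 4223/5000 ≈ 0.844600
step 6 [6y] swap r/1=901/26405: DF=(1 − 901/26405·(0.952600+0.921200+0.886000+0.856800+0.844600))/(1+901/26405) = 4099/5000 ≈ 0.819800
step 7 [7y] bond c/1=3/50: DF=(58137/50000 − 3/50·(0.952600+0.921200+0.886000+0.856800+0.844600+0.819800))/(1+3/50) = 399/500 ≈ 0.798000

1 1 4763/5000
2 2 2303/2500
3 3 443/500
4 4 1071/1250
5 5 4223/5000
6 6 4099/5000
7 7 399/500
s(3y) = (1/(443/500) − 1)/(3) = 19/443 ≈ 4.2889%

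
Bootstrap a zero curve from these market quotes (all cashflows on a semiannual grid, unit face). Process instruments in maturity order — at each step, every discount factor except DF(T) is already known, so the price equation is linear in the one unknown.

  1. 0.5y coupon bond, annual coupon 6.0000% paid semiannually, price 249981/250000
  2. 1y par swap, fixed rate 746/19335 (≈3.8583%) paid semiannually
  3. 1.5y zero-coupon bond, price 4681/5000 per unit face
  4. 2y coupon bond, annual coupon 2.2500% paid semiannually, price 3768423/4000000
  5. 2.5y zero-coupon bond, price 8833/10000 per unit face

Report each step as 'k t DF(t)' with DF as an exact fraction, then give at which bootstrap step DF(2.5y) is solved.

1 1/2 2427/2500
2 1 9627/10000
3 3/2 4681/5000
4 2 8997/10000
5 5/2 8833/10000
DF(2.5y) is solved at step 5

step 1 [0.5y] bond c/2=3/100: DF=(249981/250000 − 3/100·(0))/(1+3/100) = 2427/2500 ≈ 0.970800
step 2 [1y] swap r/2=373/19335: DF=(1 − 373/19335·(0.970800))/(1+373/19335) = 9627/10000 ≈ 0.962700
step 3 [1.5y] zero: DF = P = 4681/5000 ≈ 0.936200
step 4 [2y] bond c/2=9/800: DF=(3768423/4000000 − 9/800·(0.970800+0.962700+0.936200))/(1+9/800) = 8997/10000 ≈ 0.899700
step 5 [2.5y] zero: DF = P = 8833/10000 ≈ 0.883300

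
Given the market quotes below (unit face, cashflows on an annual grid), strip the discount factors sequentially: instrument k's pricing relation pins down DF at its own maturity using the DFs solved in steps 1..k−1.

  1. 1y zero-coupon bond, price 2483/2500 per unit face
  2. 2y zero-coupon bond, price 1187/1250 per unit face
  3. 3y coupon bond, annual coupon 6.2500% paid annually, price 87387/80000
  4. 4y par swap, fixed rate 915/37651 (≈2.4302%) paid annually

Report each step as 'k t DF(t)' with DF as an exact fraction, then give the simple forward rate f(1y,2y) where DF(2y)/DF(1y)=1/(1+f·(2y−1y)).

1 1 2483/2500
2 2 1187/1250
3 3 4569/5000
4 4 1817/2000
f(1y,2y) = ((2483/2500)/(1187/1250) − 1)/(1) = 109/2374 ≈ 4.5914%

step 1 [1y] zero: DF = P = 2483/2500 ≈ 0.993200
step 2 [2y] zero: DF = P = 1187/1250 ≈ 0.949600
step 3 [3y] bond c/1=1/16: DF=(87387/80000 − 1/16·(0.993200+0.949600))/(1+1/16) = 4569/5000 ≈ 0.913800
step 4 [4y] swap r/1=915/37651: DF=(1 − 915/37651·(0.993200+0.949600+0.913800))/(1+915/37651) = 1817/2000 ≈ 0.908500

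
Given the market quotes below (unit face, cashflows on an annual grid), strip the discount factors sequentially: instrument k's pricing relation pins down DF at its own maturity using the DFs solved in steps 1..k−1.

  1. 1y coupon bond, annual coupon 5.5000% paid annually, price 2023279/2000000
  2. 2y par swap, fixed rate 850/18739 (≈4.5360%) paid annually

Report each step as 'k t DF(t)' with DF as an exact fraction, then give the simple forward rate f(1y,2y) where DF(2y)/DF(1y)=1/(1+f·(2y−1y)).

1 1 9589/10000
2 2 183/200
f(1y,2y) = ((9589/10000)/(183/200) − 1)/(1) = 439/9150 ≈ 4.7978%

step 1 [1y] bond c/1=11/200: DF=(2023279/2000000 − 11/200·(0))/(1+11/200) = 9589/10000 ≈ 0.958900
step 2 [2y] swap r/1=850/18739: DF=(1 − 850/18739·(0.958900))/(1+850/18739) = 183/200 ≈ 0.915000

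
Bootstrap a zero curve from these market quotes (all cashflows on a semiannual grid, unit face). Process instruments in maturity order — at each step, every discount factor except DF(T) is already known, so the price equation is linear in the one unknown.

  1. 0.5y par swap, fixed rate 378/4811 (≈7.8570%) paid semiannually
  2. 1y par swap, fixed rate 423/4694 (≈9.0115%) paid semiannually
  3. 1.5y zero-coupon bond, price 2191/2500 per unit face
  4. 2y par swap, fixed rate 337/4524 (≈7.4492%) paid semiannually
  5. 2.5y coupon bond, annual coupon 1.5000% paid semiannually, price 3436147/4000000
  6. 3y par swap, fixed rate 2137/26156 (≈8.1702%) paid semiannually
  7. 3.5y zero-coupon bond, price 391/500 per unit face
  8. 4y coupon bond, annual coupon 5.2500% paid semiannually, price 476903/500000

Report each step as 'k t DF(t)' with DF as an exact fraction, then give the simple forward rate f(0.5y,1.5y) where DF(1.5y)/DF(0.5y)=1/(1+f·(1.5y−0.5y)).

step 1 [0.5y] swap r/2=189/4811: DF=(1 − 189/4811·(0))/(1+189/4811) = 4811/5000 ≈ 0.962200
step 2 [1y] swap r/2=423/9388: DF=(1 − 423/9388·(0.962200))/(1+423/9388) = 4577/5000 ≈ 0.915400
step 3 [1.5y] zero: DF = P = 2191/2500 ≈ 0.876400
step 4 [2y] swap r/2=337/9048: DF=(1 − 337/9048·(0.962200+0.915400+0.876400))/(1+337/9048) = 2163/2500 ≈ 0.865200
step 5 [2.5y] bond c/2=3/400: DF=(3436147/4000000 − 3/400·(0.962200+0.915400+0.876400+0.865200))/(1+3/400) = 8257/10000 ≈ 0.825700
step 6 [3y] swap r/2=2137/52312: DF=(1 − 2137/52312·(0.962200+0.915400+0.876400+0.865200+0.825700))/(1+2137/52312) = 7863/10000 ≈ 0.786300
step 7 [3.5y] zero: DF = P = 391/500 ≈ 0.782000
step 8 [4y] bond c/2=21/800: DF=(476903/500000 − 21/800·(0.962200+0.915400+0.876400+0.865200+0.825700+0.786300+0.782000))/(1+21/800) = 1939/2500 ≈ 0.775600

1 1/2 4811/5000
2 1 4577/5000
3 3/2 2191/2500
4 2 2163/2500
5 5/2 8257/10000
6 3 7863/10000
7 7/2 391/500
8 4 1939/2500
f(0.5y,1.5y) = ((4811/5000)/(2191/2500) − 1)/(1) = 429/4382 ≈ 9.7901%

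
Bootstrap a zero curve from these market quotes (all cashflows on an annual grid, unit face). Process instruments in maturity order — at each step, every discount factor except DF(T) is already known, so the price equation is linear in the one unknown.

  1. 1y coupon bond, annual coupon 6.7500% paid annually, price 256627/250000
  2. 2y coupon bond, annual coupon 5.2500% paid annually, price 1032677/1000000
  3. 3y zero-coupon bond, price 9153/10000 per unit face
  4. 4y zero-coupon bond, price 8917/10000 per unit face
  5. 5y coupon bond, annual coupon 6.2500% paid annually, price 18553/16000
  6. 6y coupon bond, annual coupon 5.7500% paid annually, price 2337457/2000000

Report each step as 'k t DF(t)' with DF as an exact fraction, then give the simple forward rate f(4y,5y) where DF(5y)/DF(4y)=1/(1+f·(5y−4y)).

1 1 601/625
2 2 2333/2500
3 3 9153/10000
4 4 8917/10000
5 5 546/625
6 6 2141/2500
f(4y,5y) = ((8917/10000)/(546/625) − 1)/(1) = 181/8736 ≈ 2.0719%

step 1 [1y] bond c/1=27/400: DF=(256627/250000 − 27/400·(0))/(1+27/400) = 601/625 ≈ 0.961600
step 2 [2y] bond c/1=21/400: DF=(1032677/1000000 − 21/400·(0.961600))/(1+21/400) = 2333/2500 ≈ 0.933200
step 3 [3y] zero: DF = P = 9153/10000 ≈ 0.915300
step 4 [4y] zero: DF = P = 8917/10000 ≈ 0.891700
step 5 [5y] bond c/1=1/16: DF=(18553/16000 − 1/16·(0.961600+0.933200+0.915300+0.891700))/(1+1/16) = 546/625 ≈ 0.873600
step 6 [6y] bond c/1=23/400: DF=(2337457/2000000 − 23/400·(0.961600+0.933200+0.915300+0.891700+0.873600))/(1+23/400) = 2141/2500 ≈ 0.856400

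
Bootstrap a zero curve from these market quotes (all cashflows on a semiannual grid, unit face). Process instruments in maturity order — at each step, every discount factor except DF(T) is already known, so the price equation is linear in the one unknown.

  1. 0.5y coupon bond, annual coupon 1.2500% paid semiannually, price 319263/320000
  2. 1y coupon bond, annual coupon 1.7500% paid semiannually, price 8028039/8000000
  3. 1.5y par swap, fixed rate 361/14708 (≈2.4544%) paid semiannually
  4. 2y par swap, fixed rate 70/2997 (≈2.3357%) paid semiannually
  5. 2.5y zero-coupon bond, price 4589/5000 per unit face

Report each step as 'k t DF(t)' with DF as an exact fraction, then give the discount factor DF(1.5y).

step 1 [0.5y] bond c/2=1/160: DF=(319263/320000 − 1/160·(0))/(1+1/160) = 1983/2000 ≈ 0.991500
step 2 [1y] bond c/2=7/800: DF=(8028039/8000000 − 7/800·(0.991500))/(1+7/800) = 4931/5000 ≈ 0.986200
step 3 [1.5y] swap r/2=361/29416: DF=(1 − 361/29416·(0.991500+0.986200))/(1+361/29416) = 9639/10000 ≈ 0.963900
step 4 [2y] swap r/2=35/2997: DF=(1 − 35/2997·(0.991500+0.986200+0.963900))/(1+35/2997) = 1909/2000 ≈ 0.954500
step 5 [2.5y] zero: DF = P = 4589/5000 ≈ 0.917800

1 1/2 1983/2000
2 1 4931/5000
3 3/2 9639/10000
4 2 1909/2000
5 5/2 4589/5000
DF(1.5y) = 9639/10000 ≈ 0.963900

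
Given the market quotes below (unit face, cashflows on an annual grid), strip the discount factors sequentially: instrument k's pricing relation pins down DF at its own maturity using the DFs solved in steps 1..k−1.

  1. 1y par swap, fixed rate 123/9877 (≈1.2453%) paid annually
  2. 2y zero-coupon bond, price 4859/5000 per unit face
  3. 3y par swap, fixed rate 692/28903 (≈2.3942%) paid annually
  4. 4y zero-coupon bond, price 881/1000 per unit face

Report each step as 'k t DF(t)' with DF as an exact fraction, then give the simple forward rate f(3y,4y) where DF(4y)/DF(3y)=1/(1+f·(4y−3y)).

step 1 [1y] swap r/1=123/9877: DF=(1 − 123/9877·(0))/(1+123/9877) = 9877/10000 ≈ 0.987700
step 2 [2y] zero: DF = P = 4859/5000 ≈ 0.971800
step 3 [3y] swap r/1=692/28903: DF=(1 − 692/28903·(0.987700+0.971800))/(1+692/28903) = 2327/2500 ≈ 0.930800
step 4 [4y] zero: DF = P = 881/1000 ≈ 0.881000

1 1 9877/10000
2 2 4859/5000
3 3 2327/2500
4 4 881/1000
f(3y,4y) = ((2327/2500)/(881/1000) − 1)/(1) = 249/4405 ≈ 5.6527%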